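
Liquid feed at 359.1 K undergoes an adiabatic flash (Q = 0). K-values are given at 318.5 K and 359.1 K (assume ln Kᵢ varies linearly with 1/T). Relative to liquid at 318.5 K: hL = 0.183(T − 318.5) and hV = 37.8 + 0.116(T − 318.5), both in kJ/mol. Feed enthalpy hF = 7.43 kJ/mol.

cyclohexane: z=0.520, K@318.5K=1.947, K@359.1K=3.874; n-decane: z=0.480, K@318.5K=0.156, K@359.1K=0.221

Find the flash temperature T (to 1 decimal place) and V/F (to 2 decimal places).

Adiabatic flash: solve Rachford–Rice at each trial T, then check hF = ψ·hV(T) + (1−ψ)·hL(T).
  T = 318.5 K: K = (1.947, 0.156), RR gives ψ = 0.109, H_out = 4.130 kJ/mol
  T = 359.1 K: K = (3.874, 0.221), RR gives ψ = 0.501, H_out = 24.988 kJ/mol
  T = 338.8 K: K = (2.804, 0.188), RR gives ψ = 0.374, H_out = 17.342 kJ/mol
  T = 328.6 K: K = (2.347, 0.171), RR gives ψ = 0.271, H_out = 11.924 kJ/mol
  T = 323.6 K: K = (2.143, 0.164), RR gives ψ = 0.202, H_out = 8.495 kJ/mol
  T = 321.1 K: K = (2.045, 0.160), RR gives ψ = 0.160, H_out = 6.489 kJ/mol
  T = 322.4 K: K = (2.096, 0.162), RR gives ψ = 0.182, H_out = 7.561 kJ/mol
Linear interpolation between T = 321.1 (H_out = 6.489) and T = 322.4 (H_out = 7.561) on hF = 7.43 gives T ≈ 322.2 K, at which ψ = 0.18.

T = 322.2 K, V/F = 0.18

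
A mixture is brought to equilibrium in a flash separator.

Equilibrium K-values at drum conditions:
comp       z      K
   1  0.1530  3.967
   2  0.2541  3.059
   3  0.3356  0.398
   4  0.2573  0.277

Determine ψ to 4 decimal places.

ψ = 0.3695

Rachford–Rice: g(ψ) = Σ zᵢ(Kᵢ−1)/(1+ψ(Kᵢ−1)) = 0.
g(0) = ΣzᵢKᵢ − 1 = 0.5891 and g(1) = 1 − Σzᵢ/Kᵢ = -0.8937, so a root lies in (0, 1).
Newton–Raphson from ψ = 0.5:
  ψ = 0.5000: g = -0.13980, g' = -1.0587 → ψ = 0.3680
  ψ = 0.3680: g = 0.00172, g' = -1.1069 → ψ = 0.3695
Converged at ψ = 0.3695.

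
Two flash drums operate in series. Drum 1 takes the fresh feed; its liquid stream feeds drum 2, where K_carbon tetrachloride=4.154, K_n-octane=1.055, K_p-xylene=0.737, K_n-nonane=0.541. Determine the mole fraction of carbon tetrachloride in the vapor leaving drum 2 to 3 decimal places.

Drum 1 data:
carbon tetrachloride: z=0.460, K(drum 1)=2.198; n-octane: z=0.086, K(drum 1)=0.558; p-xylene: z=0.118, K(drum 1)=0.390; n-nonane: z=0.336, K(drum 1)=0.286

y_carbon tetrachloride (drum 2) = 0.433

Drum 1:
Rachford–Rice: g(ψ₁) = Σ zᵢ(Kᵢ−1)/(1+ψ₁(Kᵢ−1)) = 0.
Check two-phase: ΣzᵢKᵢ = 1.201 > 1 and Σzᵢ/Kᵢ = 1.841 > 1, so g(0) = 0.201 > 0 and g(1) = -0.841 < 0.
Newton–Raphson from ψ₁ = 0.37:
  ψ₁ = 0.370: g = -0.0826, g' = -0.731 → ψ₁ = 0.257
  ψ₁ = 0.257: g = -0.0007, g' = -0.726 → ψ₁ = 0.256
Converged at ψ₁ = 0.256.
Drum-1 compositions:
  carbon tetrachloride: x = 0.352, y = 0.774
  n-octane: x = 0.097, y = 0.054
  p-xylene: x = 0.140, y = 0.055
  n-nonane: x = 0.411, y = 0.118
Drum-2 feed = drum-1 liquid: z₂ = (0.3520, 0.0970, 0.1398, 0.4112).
Drum 2:
Rachford–Rice: g(ψ₂) = Σ zᵢ(Kᵢ−1)/(1+ψ₂(Kᵢ−1)) = 0.
Feasibility: ΣzᵢKᵢ = 1.890, Σzᵢ/Kᵢ = 1.126 — both > 1, two phases present.
Newton iteration, ψ₂⁰ = 0.5:
  ψ₂ = 0.500: g = 0.1488, g' = -0.686 → ψ₂ = 0.717
  ψ₂ = 0.717: g = 0.0191, g' = -0.537 → ψ₂ = 0.752
  ψ₂ = 0.752: g = 0.0002, g' = -0.525 → ψ₂ = 0.753
Converged at ψ₂ = 0.753.
  carbon tetrachloride: x = 0.104, y = 0.433
  n-octane: x = 0.093, y = 0.098
  p-xylene: x = 0.174, y = 0.128
  n-nonane: x = 0.628, y = 0.340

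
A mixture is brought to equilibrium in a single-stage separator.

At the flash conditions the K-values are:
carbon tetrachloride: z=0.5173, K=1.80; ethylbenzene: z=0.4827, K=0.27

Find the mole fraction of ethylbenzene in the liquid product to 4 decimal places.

Rachford–Rice: g(V/F) = Σ zᵢ(Kᵢ−1)/(1+V/F(Kᵢ−1)) = 0.
Check two-phase: ΣzᵢKᵢ = 1.0615 > 1 and Σzᵢ/Kᵢ = 2.0752 > 1, so g(0) = 0.0615 > 0 and g(1) = -1.0752 < 0.
Binary case is linear: z₁(K₁−1)(1+V/F(K₂−1)) + z₂(K₂−1)(1+V/F(K₁−1)) = 0
⇒ V/F = [z₁(K₁−1)+z₂(K₂−1)] / [−(K₁−1)(K₂−1)] = 0.06147/0.58400 = 0.1053
Compositions from xᵢ = zᵢ/(1+V/F(Kᵢ−1)), yᵢ = Kᵢxᵢ:
  carbon tetrachloride: x = 0.4771, y = 0.8588
  ethylbenzene: x = 0.5229, y = 0.1412

x_ethylbenzene = 0.5229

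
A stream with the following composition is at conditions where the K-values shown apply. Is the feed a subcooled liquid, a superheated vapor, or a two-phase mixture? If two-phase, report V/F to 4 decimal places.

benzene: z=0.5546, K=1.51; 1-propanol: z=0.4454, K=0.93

ΣzᵢKᵢ = 1.2517; Σzᵢ/Kᵢ = 0.8462.
Since Σzᵢ/Kᵢ < 1 the mixture is above its dew point — single vapor phase.

superheated vapor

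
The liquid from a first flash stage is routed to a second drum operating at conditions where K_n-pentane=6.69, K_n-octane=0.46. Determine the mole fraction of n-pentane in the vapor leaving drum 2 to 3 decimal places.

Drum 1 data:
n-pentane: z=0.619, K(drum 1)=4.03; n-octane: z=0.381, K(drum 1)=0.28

y_n-pentane (drum 2) = 0.580

Drum 1:
Material balance + equilibrium reduce to Σ zᵢ(Kᵢ−1)/(1+ψ₁(Kᵢ−1)) = 0.
Feasibility: ΣzᵢKᵢ = 2.601, Σzᵢ/Kᵢ = 1.514 — both > 1, two phases present.
Binary case is linear: z₁(K₁−1)(1+ψ₁(K₂−1)) + z₂(K₂−1)(1+ψ₁(K₁−1)) = 0
⇒ ψ₁ = [z₁(K₁−1)+z₂(K₂−1)] / [−(K₁−1)(K₂−1)] = 1.6013/2.1816 = 0.734
Drum-1 compositions:
  n-pentane: x = 0.192, y = 0.774
  n-octane: x = 0.808, y = 0.226
Drum-2 feed = drum-1 liquid: z₂ = (0.1920, 0.8080).
Drum 2:
Rachford–Rice: g(ψ₂) = Σ zᵢ(Kᵢ−1)/(1+ψ₂(Kᵢ−1)) = 0.
Feasibility: ΣzᵢKᵢ = 1.656, Σzᵢ/Kᵢ = 1.785 — both > 1, two phases present.
Newton iteration, ψ₂⁰ = 0.48:
  ψ₂ = 0.480: g = -0.2962, g' = -0.876 → ψ₂ = 0.142
  ψ₂ = 0.142: g = 0.1321, g' = -2.180 → ψ₂ = 0.202
  ψ₂ = 0.202: g = 0.0179, g' = -1.640 → ψ₂ = 0.213
  ψ₂ = 0.213: g = 0.0004, g' = -1.569 → ψ₂ = 0.214
Converged at ψ₂ = 0.214.
  n-pentane: x = 0.087, y = 0.580
  n-octane: x = 0.913, y = 0.420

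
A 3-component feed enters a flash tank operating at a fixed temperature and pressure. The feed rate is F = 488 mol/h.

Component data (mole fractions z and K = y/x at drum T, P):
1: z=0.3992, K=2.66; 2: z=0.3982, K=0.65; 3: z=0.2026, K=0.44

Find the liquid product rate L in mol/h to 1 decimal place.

L = 210.1 mol/h

Material balance + equilibrium reduce to Σ zᵢ(Kᵢ−1)/(1+V/F(Kᵢ−1)) = 0.
Feasibility: ΣzᵢKᵢ = 1.4098, Σzᵢ/Kᵢ = 1.2231 — both > 1, two phases present.
Newton–Raphson from V/F = 0.32:
  V/F = 0.3200: g = 0.13761, g' = -0.6254 → V/F = 0.5400
  V/F = 0.5400: g = 0.01493, g' = -0.5106 → V/F = 0.5693
  V/F = 0.5693: g = 0.00010, g' = -0.5038 → V/F = 0.5695
Converged at V/F = 0.5695.
Then V = V/F·F = 0.5695·488 = 277.9 mol/h and L = F − V = 210.1 mol/h.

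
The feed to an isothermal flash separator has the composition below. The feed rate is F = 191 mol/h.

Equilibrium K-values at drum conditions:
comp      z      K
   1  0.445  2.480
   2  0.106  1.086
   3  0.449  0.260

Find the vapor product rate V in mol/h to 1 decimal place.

Newton–Raphson from ψ = 0.4:
  ψ = 0.400: g = -0.0495, g' = -0.881 → ψ = 0.344
  ψ = 0.344: g = -0.0004, g' = -0.871 → ψ = 0.343
Converged at ψ = 0.343.
Then V = ψ·F = 0.3435·191 = 65.6 mol/h and L = F − V = 125.4 mol/h.

V = 65.6 mol/h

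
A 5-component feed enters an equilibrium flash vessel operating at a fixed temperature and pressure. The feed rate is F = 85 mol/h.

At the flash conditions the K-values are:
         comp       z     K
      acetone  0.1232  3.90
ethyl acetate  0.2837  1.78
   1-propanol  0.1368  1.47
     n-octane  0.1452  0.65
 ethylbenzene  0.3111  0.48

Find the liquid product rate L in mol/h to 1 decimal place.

Iterate (Newton) starting at ψ = 0.43:
  ψ = 0.4300: g = 0.11001, g' = -0.4871 → ψ = 0.6558
  ψ = 0.6558: g = 0.00720, g' = -0.4399 → ψ = 0.6722
Converged at ψ = 0.6722.
Then V = ψ·F = 0.6722·85 = 57.1 mol/h and L = F − V = 27.9 mol/h.

L = 27.9 mol/h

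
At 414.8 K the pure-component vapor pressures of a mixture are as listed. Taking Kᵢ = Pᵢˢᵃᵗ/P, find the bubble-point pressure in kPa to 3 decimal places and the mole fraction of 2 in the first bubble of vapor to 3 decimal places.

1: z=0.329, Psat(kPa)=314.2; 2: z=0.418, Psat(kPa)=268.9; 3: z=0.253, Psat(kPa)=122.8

At the bubble point ψ → 0, so ΣzᵢKᵢ = 1 with Kᵢ = Pᵢˢᵃᵗ/P ⇒ P = ΣzᵢPᵢˢᵃᵗ.
P = 0.329·314.2 + 0.418·268.9 + 0.253·122.8 = 246.840 kPa
yᵢ = zᵢPᵢˢᵃᵗ/P ⇒ y_2 = 0.418·268.9/246.840 = 0.455

Pbub = 246.840 kPa, y_2 = 0.455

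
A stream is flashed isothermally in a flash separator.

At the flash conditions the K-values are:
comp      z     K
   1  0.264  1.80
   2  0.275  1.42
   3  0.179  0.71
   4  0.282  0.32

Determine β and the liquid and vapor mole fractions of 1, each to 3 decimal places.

Rachford–Rice: g(β) = Σ zᵢ(Kᵢ−1)/(1+β(Kᵢ−1)) = 0.
Feasibility: ΣzᵢKᵢ = 1.083, Σzᵢ/Kᵢ = 1.474 — both > 1, two phases present.
Newton iteration, β⁰ = 0.5:
  β = 0.500: g = -0.1049, g' = -0.439 → β = 0.261
  β = 0.261: g = -0.0105, g' = -0.365 → β = 0.232
Converged at β = 0.232.
Compositions from xᵢ = zᵢ/(1+β(Kᵢ−1)), yᵢ = Kᵢxᵢ:
  1: x = 0.223, y = 0.401
  2: x = 0.251, y = 0.356
  3: x = 0.192, y = 0.136
  4: x = 0.335, y = 0.107

β = 0.232, x_1 = 0.223, y_1 = 0.401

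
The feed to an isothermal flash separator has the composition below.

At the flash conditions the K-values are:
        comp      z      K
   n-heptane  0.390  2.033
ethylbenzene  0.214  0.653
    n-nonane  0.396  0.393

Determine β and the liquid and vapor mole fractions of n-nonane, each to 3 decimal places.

Rachford–Rice: g(β) = Σ zᵢ(Kᵢ−1)/(1+β(Kᵢ−1)) = 0.
Feasibility: ΣzᵢKᵢ = 1.088, Σzᵢ/Kᵢ = 1.527 — both > 1, two phases present.
Newton iteration, β⁰ = 0.5:
  β = 0.500: g = -0.1693, g' = -0.519 → β = 0.174
  β = 0.174: g = -0.0063, g' = -0.511 → β = 0.162
Converged at β = 0.162.
Compositions from xᵢ = zᵢ/(1+β(Kᵢ−1)), yᵢ = Kᵢxᵢ:
  n-heptane: x = 0.334, y = 0.679
  ethylbenzene: x = 0.227, y = 0.148
  n-nonane: x = 0.439, y = 0.173

β = 0.162, x_n-nonane = 0.439, y_n-nonane = 0.173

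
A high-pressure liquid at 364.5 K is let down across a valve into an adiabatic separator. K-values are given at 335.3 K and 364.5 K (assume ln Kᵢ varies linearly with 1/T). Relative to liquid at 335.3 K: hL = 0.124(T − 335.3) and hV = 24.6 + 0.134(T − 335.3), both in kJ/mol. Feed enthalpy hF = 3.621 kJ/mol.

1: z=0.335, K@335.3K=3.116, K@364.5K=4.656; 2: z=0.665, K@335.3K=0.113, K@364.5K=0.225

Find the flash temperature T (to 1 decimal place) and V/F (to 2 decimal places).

T = 341.9 K, V/F = 0.11

Adiabatic flash: solve Rachford–Rice at each trial T, then check hF = ψ·hV(T) + (1−ψ)·hL(T).
  T = 335.3 K: K = (3.116, 0.113), RR gives ψ = 0.063, H_out = 1.560 kJ/mol
  T = 364.5 K: K = (4.656, 0.225), RR gives ψ = 0.250, H_out = 9.853 kJ/mol
  T = 349.9 K: K = (3.841, 0.162), RR gives ψ = 0.166, H_out = 5.908 kJ/mol
  T = 342.6 K: K = (3.467, 0.136), RR gives ψ = 0.118, H_out = 3.819 kJ/mol
  T = 339.0 K: K = (3.291, 0.124), RR gives ψ = 0.092, H_out = 2.731 kJ/mol
  T = 340.8 K: K = (3.379, 0.130), RR gives ψ = 0.105, H_out = 3.281 kJ/mol
Linear interpolation between T = 340.8 (H_out = 3.281) and T = 342.6 (H_out = 3.819) on hF = 3.621 gives T ≈ 341.9 K, at which ψ = 0.11.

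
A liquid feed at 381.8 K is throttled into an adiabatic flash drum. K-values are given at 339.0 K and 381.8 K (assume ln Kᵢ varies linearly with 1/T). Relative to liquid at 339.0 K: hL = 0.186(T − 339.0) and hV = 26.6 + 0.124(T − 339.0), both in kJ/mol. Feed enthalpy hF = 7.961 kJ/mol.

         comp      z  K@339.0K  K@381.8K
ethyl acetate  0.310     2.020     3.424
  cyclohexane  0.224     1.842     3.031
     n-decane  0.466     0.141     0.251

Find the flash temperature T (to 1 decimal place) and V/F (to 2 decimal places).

Adiabatic flash: solve Rachford–Rice at each trial T, then check hF = ψ·hV(T) + (1−ψ)·hL(T).
  T = 339.0 K: K = (2.020, 1.842, 0.141), RR gives ψ = 0.128, H_out = 3.411 kJ/mol
  T = 381.8 K: K = (3.424, 3.031, 0.251), RR gives ψ = 0.506, H_out = 20.074 kJ/mol
  T = 360.4 K: K = (2.671, 2.398, 0.191), RR gives ψ = 0.360, H_out = 13.084 kJ/mol
  T = 349.7 K: K = (2.333, 2.110, 0.165), RR gives ψ = 0.263, H_out = 8.808 kJ/mol
  T = 344.4 K: K = (2.175, 1.975, 0.153), RR gives ψ = 0.203, H_out = 6.324 kJ/mol
  T = 347.0 K: K = (2.252, 2.041, 0.159), RR gives ψ = 0.233, H_out = 7.581 kJ/mol
  T = 348.4 K: K = (2.294, 2.077, 0.162), RR gives ψ = 0.249, H_out = 8.227 kJ/mol
Linear interpolation between T = 347.0 (H_out = 7.581) and T = 348.4 (H_out = 8.227) on hF = 7.961 gives T ≈ 347.8 K, at which ψ = 0.24.

T = 347.8 K, V/F = 0.24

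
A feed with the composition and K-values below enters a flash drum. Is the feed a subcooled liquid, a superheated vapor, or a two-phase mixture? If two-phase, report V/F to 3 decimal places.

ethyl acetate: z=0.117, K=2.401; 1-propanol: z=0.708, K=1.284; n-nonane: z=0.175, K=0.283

two-phase, V/F = 0.697

ΣzᵢKᵢ = 1.240; Σzᵢ/Kᵢ = 1.219.
Both exceed 1, so a two-phase solution exists.
Newton–Raphson from ψ = 0.5:
  ψ = 0.500: g = 0.0769, g' = -0.342 → ψ = 0.725
  ψ = 0.725: g = -0.0132, g' = -0.486 → ψ = 0.698
  ψ = 0.698: g = -0.0004, g' = -0.459 → ψ = 0.697
Converged at ψ = 0.697.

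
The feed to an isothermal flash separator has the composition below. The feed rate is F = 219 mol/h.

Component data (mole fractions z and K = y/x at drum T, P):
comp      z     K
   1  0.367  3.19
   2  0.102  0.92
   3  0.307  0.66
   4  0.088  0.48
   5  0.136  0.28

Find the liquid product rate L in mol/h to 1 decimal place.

Iterate (Newton) starting at ψ = 0.5:
  ψ = 0.500: g = 0.0345, g' = -0.669 → ψ = 0.552
Converged at ψ = 0.552.
Then V = ψ·F = 0.5522·219 = 120.9 mol/h and L = F − V = 98.1 mol/h.

L = 98.1 mol/h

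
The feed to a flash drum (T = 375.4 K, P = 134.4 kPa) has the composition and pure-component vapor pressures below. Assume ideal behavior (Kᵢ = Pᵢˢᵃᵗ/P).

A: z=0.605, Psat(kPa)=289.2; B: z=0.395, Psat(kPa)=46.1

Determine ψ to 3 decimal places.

ψ = 0.578

Raoult's law: Kᵢ = Pᵢˢᵃᵗ/P = Pᵢˢᵃᵗ/134.4.
  K_A = 289.2/134.4 = 2.15179, K_B = 46.1/134.4 = 0.34301
Let ψ = V/F and solve Σ zᵢ(Kᵢ−1)/(1+ψ(Kᵢ−1)) = 0.
Check two-phase: ΣzᵢKᵢ = 1.437 > 1 and Σzᵢ/Kᵢ = 1.433 > 1, so g(0) = 0.437 > 0 and g(1) = -0.433 < 0.
Newton–Raphson from ψ = 0.5:
  ψ = 0.500: g = 0.0557, g' = -0.701 → ψ = 0.579
  ψ = 0.579: g = -0.0011, g' = -0.733 → ψ = 0.578
Converged at ψ = 0.578.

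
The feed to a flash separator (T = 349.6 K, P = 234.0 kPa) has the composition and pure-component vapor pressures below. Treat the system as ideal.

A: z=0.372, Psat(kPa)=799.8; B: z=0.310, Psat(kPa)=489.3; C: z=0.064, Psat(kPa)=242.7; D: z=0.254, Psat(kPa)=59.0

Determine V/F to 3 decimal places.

V/F = 0.813

Raoult's law: Kᵢ = Pᵢˢᵃᵗ/P = Pᵢˢᵃᵗ/234.0.
  K_A = 799.8/234.0 = 3.41795, K_B = 489.3/234.0 = 2.09103, K_C = 242.7/234.0 = 1.03718, K_D = 59.0/234.0 = 0.25214
Rachford–Rice: g(V/F) = Σ zᵢ(Kᵢ−1)/(1+V/F(Kᵢ−1)) = 0.
Feasibility: ΣzᵢKᵢ = 2.050, Σzᵢ/Kᵢ = 1.326 — both > 1, two phases present.
Newton–Raphson from V/F = 0.5:
  V/F = 0.500: g = 0.3250, g' = -0.963 → V/F = 0.838
  V/F = 0.838: g = -0.0320, g' = -1.356 → V/F = 0.814
  V/F = 0.814: g = -0.0009, g' = -1.278 → V/F = 0.813
Converged at V/F = 0.813.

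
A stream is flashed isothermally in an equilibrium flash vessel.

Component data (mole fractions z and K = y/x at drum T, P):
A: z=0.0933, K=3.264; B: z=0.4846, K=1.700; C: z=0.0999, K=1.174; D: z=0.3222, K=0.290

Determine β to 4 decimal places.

Let β = V/F and solve Σ zᵢ(Kᵢ−1)/(1+β(Kᵢ−1)) = 0.
g(0) = ΣzᵢKᵢ − 1 = 0.3391 and g(1) = 1 − Σzᵢ/Kᵢ = -0.5098, so a root lies in (0, 1).
Newton–Raphson from β = 0.5:
  β = 0.5000: g = 0.01167, g' = -0.6285 → β = 0.5186
  β = 0.5186: g = -0.00009, g' = -0.6384 → β = 0.5184
Converged at β = 0.5184.

β = 0.5184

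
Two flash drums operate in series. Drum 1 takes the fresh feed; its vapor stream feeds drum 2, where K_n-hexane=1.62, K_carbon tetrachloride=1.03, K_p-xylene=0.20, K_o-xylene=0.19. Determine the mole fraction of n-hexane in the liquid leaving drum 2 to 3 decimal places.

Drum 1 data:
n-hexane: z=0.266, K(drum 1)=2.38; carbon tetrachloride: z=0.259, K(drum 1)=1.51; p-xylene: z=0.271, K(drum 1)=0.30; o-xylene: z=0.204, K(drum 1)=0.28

Drum 1:
Let ψ₁ = V/F and solve Σ zᵢ(Kᵢ−1)/(1+ψ₁(Kᵢ−1)) = 0.
g(0) = ΣzᵢKᵢ − 1 = 0.163 and g(1) = 1 − Σzᵢ/Kᵢ = -0.915, so a root lies in (0, 1).
Iterate (Newton) starting at ψ₁ = 0.5:
  ψ₁ = 0.500: g = -0.1989, g' = -0.793 → ψ₁ = 0.249
  ψ₁ = 0.249: g = -0.0184, g' = -0.685 → ψ₁ = 0.222
Converged at ψ₁ = 0.222.
Drum-1 compositions:
  n-hexane: x = 0.204, y = 0.484
  carbon tetrachloride: x = 0.233, y = 0.351
  p-xylene: x = 0.321, y = 0.096
  o-xylene: x = 0.243, y = 0.068
Drum-2 feed = drum-1 vapor: z₂ = (0.4844, 0.3513, 0.0963, 0.0680).
Drum 2:
Material balance + equilibrium reduce to Σ zᵢ(Kᵢ−1)/(1+ψ₂(Kᵢ−1)) = 0.
Check two-phase: ΣzᵢKᵢ = 1.179 > 1 and Σzᵢ/Kᵢ = 1.479 > 1, so g(0) = 0.179 > 0 and g(1) = -0.479 < 0.
Newton–Raphson from ψ₂ = 0.5:
  ψ₂ = 0.500: g = 0.0187, g' = -0.406 → ψ₂ = 0.546
  ψ₂ = 0.546: g = -0.0008, g' = -0.442 → ψ₂ = 0.544
Converged at ψ₂ = 0.544.
  n-hexane: x = 0.362, y = 0.587
  carbon tetrachloride: x = 0.346, y = 0.356
  p-xylene: x = 0.171, y = 0.034
  o-xylene: x = 0.122, y = 0.023

x_n-hexane (drum 2) = 0.362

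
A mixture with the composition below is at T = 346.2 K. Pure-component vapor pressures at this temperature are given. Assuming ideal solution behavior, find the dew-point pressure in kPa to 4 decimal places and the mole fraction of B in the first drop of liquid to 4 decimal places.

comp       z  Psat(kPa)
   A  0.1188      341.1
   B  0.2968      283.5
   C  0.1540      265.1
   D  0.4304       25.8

At the dew point ψ → 1, so Σzᵢ/Kᵢ = 1 with Kᵢ = Pᵢˢᵃᵗ/P ⇒ 1/P = Σzᵢ/Pᵢˢᵃᵗ.
1/P = 0.1188/341.1 + 0.2968/283.5 + 0.1540/265.1 + 0.4304/25.8 = 0.0186583 ⇒ P = 53.5955 kPa
xᵢ = zᵢP/Pᵢˢᵃᵗ ⇒ x_B = 0.2968·53.5955/283.5 = 0.0561

Pdew = 53.5955 kPa, x_B = 0.0561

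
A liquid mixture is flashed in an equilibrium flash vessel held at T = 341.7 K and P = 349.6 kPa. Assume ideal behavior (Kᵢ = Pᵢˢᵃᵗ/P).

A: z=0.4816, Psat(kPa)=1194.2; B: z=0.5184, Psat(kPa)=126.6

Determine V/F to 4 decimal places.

Raoult's law: Kᵢ = Pᵢˢᵃᵗ/P = Pᵢˢᵃᵗ/349.6.
  K_A = 1194.2/349.6 = 3.415904, K_B = 126.6/349.6 = 0.362128
Material balance + equilibrium reduce to Σ zᵢ(Kᵢ−1)/(1+V/F(Kᵢ−1)) = 0.
Check two-phase: ΣzᵢKᵢ = 1.8328 > 1 and Σzᵢ/Kᵢ = 1.5725 > 1, so g(0) = 0.8328 > 0 and g(1) = -0.5725 < 0.
Binary case is linear: z₁(K₁−1)(1+V/F(K₂−1)) + z₂(K₂−1)(1+V/F(K₁−1)) = 0
⇒ V/F = [z₁(K₁−1)+z₂(K₂−1)] / [−(K₁−1)(K₂−1)] = 0.83283/1.54104 = 0.5404

V/F = 0.5404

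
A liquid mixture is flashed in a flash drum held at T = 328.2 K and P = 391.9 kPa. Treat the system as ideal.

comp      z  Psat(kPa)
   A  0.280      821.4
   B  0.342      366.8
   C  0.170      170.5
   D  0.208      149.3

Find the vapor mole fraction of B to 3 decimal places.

y_B = 0.323

Raoult's law: Kᵢ = Pᵢˢᵃᵗ/P = Pᵢˢᵃᵗ/391.9.
  K_A = 821.4/391.9 = 2.09594, K_B = 366.8/391.9 = 0.93595, K_C = 170.5/391.9 = 0.43506, K_D = 149.3/391.9 = 0.38096
Material balance + equilibrium reduce to Σ zᵢ(Kᵢ−1)/(1+β(Kᵢ−1)) = 0.
Feasibility: ΣzᵢKᵢ = 1.060, Σzᵢ/Kᵢ = 1.436 — both > 1, two phases present.
Newton iteration, β⁰ = 0.44:
  β = 0.440: g = -0.1203, g' = -0.401 → β = 0.140
  β = 0.140: g = -0.0014, g' = -0.414 → β = 0.137
Converged at β = 0.137.
Compositions from xᵢ = zᵢ/(1+β(Kᵢ−1)), yᵢ = Kᵢxᵢ:
  A: x = 0.243, y = 0.510
  B: x = 0.345, y = 0.323
  C: x = 0.184, y = 0.080
  D: x = 0.227, y = 0.087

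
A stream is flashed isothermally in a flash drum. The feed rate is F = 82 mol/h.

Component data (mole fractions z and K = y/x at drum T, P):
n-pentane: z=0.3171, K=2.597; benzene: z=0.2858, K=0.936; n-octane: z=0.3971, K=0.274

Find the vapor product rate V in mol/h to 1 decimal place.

V = 19.5 mol/h

Material balance + equilibrium reduce to Σ zᵢ(Kᵢ−1)/(1+ψ(Kᵢ−1)) = 0.
g(0) = ΣzᵢKᵢ − 1 = 0.1998 and g(1) = 1 − Σzᵢ/Kᵢ = -0.8767, so a root lies in (0, 1).
Newton–Raphson from ψ = 0.5:
  ψ = 0.5000: g = -0.18990, g' = -0.7671 → ψ = 0.2524
  ψ = 0.2524: g = -0.01067, g' = -0.7258 → ψ = 0.2377
  ψ = 0.2377: g = 0.00004, g' = -0.7318 → ψ = 0.2378
Converged at ψ = 0.2378.
Then V = ψ·F = 0.2378·82 = 19.5 mol/h and L = F − V = 62.5 mol/h.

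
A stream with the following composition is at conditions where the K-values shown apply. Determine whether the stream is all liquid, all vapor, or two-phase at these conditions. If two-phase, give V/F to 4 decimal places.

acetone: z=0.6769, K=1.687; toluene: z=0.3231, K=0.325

two-phase, V/F = 0.5325

ΣzᵢKᵢ = 1.2469; Σzᵢ/Kᵢ = 1.3954.
Both exceed 1, so a two-phase solution exists.
Let ψ = V/F and solve Σ zᵢ(Kᵢ−1)/(1+ψ(Kᵢ−1)) = 0.
Binary case is linear: z₁(K₁−1)(1+ψ(K₂−1)) + z₂(K₂−1)(1+ψ(K₁−1)) = 0
⇒ ψ = [z₁(K₁−1)+z₂(K₂−1)] / [−(K₁−1)(K₂−1)] = 0.24694/0.46373 = 0.5325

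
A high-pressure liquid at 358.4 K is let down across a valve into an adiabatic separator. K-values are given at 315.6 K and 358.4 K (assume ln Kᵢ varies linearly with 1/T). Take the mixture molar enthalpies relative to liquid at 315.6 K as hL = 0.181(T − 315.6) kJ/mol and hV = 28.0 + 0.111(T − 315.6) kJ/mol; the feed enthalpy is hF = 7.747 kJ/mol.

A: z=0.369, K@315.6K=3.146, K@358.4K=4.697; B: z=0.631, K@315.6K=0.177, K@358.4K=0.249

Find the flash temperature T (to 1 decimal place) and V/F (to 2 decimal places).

Adiabatic flash: solve Rachford–Rice at each trial T, then check hF = ψ·hV(T) + (1−ψ)·hL(T).
  T = 315.6 K: K = (3.146, 0.177), RR gives ψ = 0.154, H_out = 4.321 kJ/mol
  T = 358.4 K: K = (4.697, 0.249), RR gives ψ = 0.321, H_out = 15.765 kJ/mol
  T = 337.0 K: K = (3.893, 0.212), RR gives ψ = 0.250, H_out = 10.507 kJ/mol
  T = 326.3 K: K = (3.512, 0.194), RR gives ψ = 0.207, H_out = 7.573 kJ/mol
  T = 331.6 K: K = (3.699, 0.203), RR gives ψ = 0.229, H_out = 9.060 kJ/mol
  T = 329.0 K: K = (3.607, 0.199), RR gives ψ = 0.219, H_out = 8.339 kJ/mol
  T = 327.6 K: K = (3.558, 0.197), RR gives ψ = 0.213, H_out = 7.945 kJ/mol
Linear interpolation between T = 326.3 (H_out = 7.573) and T = 327.6 (H_out = 7.945) on hF = 7.747 gives T ≈ 326.9 K, at which ψ = 0.21.

T = 326.9 K, V/F = 0.21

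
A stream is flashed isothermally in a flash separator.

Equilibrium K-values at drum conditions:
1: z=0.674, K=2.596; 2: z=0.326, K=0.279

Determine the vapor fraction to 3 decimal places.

ψ = 0.731

Let ψ = V/F and solve Σ zᵢ(Kᵢ−1)/(1+ψ(Kᵢ−1)) = 0.
Check two-phase: ΣzᵢKᵢ = 1.841 > 1 and Σzᵢ/Kᵢ = 1.428 > 1, so g(0) = 0.841 > 0 and g(1) = -0.428 < 0.
Binary case is linear: z₁(K₁−1)(1+ψ(K₂−1)) + z₂(K₂−1)(1+ψ(K₁−1)) = 0
⇒ ψ = [z₁(K₁−1)+z₂(K₂−1)] / [−(K₁−1)(K₂−1)] = 0.8407/1.1507 = 0.731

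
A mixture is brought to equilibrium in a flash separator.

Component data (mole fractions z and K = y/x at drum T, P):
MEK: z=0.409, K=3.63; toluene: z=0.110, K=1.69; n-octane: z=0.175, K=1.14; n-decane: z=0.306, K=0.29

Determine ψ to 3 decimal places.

Rachford–Rice: g(ψ) = Σ zᵢ(Kᵢ−1)/(1+ψ(Kᵢ−1)) = 0.
Check two-phase: ΣzᵢKᵢ = 1.959 > 1 and Σzᵢ/Kᵢ = 1.386 > 1, so g(0) = 0.959 > 0 and g(1) = -0.386 < 0.
Iterate (Newton) starting at ψ = 0.5:
  ψ = 0.500: g = 0.2071, g' = -0.931 → ψ = 0.723
  ψ = 0.723: g = -0.0024, g' = -1.013 → ψ = 0.720
Converged at ψ = 0.720.

ψ = 0.720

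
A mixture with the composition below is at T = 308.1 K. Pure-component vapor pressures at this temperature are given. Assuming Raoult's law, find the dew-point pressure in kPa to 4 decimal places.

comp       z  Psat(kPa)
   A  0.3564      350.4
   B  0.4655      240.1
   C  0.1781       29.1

At the dew point ψ → 1, so Σzᵢ/Kᵢ = 1 with Kᵢ = Pᵢˢᵃᵗ/P ⇒ 1/P = Σzᵢ/Pᵢˢᵃᵗ.
1/P = 0.3564/350.4 + 0.4655/240.1 + 0.1781/29.1 = 0.0090762 ⇒ P = 110.1786 kPa

Pdew = 110.1786 kPa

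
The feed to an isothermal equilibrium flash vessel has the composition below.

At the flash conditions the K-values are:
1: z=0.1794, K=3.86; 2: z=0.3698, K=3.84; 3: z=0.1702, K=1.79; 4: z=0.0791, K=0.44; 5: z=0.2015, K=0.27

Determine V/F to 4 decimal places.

Material balance + equilibrium reduce to Σ zᵢ(Kᵢ−1)/(1+V/F(Kᵢ−1)) = 0.
g(0) = ΣzᵢKᵢ − 1 = 1.5064 and g(1) = 1 − Σzᵢ/Kᵢ = -0.1639, so a root lies in (0, 1).
Newton–Raphson from V/F = 0.56:
  V/F = 0.5600: g = 0.38253, g' = -1.0722 → V/F = 0.9168
  V/F = 0.9168: g = -0.02466, g' = -1.4635 → V/F = 0.8999
  V/F = 0.8999: g = -0.00054, g' = -1.4003 → V/F = 0.8995
Converged at V/F = 0.8995.

V/F = 0.8995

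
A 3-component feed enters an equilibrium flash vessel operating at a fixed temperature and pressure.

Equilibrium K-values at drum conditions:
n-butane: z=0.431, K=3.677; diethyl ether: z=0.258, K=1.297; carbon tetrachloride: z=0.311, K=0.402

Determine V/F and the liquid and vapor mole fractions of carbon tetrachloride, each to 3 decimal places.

Rachford–Rice: g(V/F) = Σ zᵢ(Kᵢ−1)/(1+V/F(Kᵢ−1)) = 0.
Check two-phase: ΣzᵢKᵢ = 2.044 > 1 and Σzᵢ/Kᵢ = 1.090 > 1, so g(0) = 1.044 > 0 and g(1) = -0.090 < 0.
Iterate (Newton) starting at V/F = 0.62:
  V/F = 0.620: g = 0.2029, g' = -0.734 → V/F = 0.897
  V/F = 0.897: g = -0.0011, g' = -0.798 → V/F = 0.895
Converged at V/F = 0.895.
Compositions from xᵢ = zᵢ/(1+V/F(Kᵢ−1)), yᵢ = Kᵢxᵢ:
  n-butane: x = 0.127, y = 0.467
  diethyl ether: x = 0.204, y = 0.264
  carbon tetrachloride: x = 0.669, y = 0.269

V/F = 0.895, x_carbon tetrachloride = 0.669, y_carbon tetrachloride = 0.269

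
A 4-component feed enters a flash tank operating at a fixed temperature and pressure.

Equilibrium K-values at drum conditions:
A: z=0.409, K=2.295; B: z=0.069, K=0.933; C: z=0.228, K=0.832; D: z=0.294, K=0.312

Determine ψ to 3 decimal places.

Material balance + equilibrium reduce to Σ zᵢ(Kᵢ−1)/(1+ψ(Kᵢ−1)) = 0.
Feasibility: ΣzᵢKᵢ = 1.284, Σzᵢ/Kᵢ = 1.469 — both > 1, two phases present.
Newton–Raphson from ψ = 0.44:
  ψ = 0.440: g = 0.0012, g' = -0.572 → ψ = 0.442
Converged at ψ = 0.442.

ψ = 0.442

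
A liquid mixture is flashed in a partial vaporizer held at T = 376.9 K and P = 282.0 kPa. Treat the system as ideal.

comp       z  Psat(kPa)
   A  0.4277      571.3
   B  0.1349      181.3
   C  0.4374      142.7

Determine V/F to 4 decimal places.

Raoult's law: Kᵢ = Pᵢˢᵃᵗ/P = Pᵢˢᵃᵗ/282.0.
  K_A = 571.3/282.0 = 2.025887, K_B = 181.3/282.0 = 0.642908, K_C = 142.7/282.0 = 0.506028
Rachford–Rice: g(V/F) = Σ zᵢ(Kᵢ−1)/(1+V/F(Kᵢ−1)) = 0.
Feasibility: ΣzᵢKᵢ = 1.1745, Σzᵢ/Kᵢ = 1.2853 — both > 1, two phases present.
Newton iteration, V/F⁰ = 0.5:
  V/F = 0.5000: g = -0.05556, g' = -0.4104 → V/F = 0.3646
  V/F = 0.3646: g = 0.00042, g' = -0.4199 → V/F = 0.3656
Converged at V/F = 0.3656.

V/F = 0.3656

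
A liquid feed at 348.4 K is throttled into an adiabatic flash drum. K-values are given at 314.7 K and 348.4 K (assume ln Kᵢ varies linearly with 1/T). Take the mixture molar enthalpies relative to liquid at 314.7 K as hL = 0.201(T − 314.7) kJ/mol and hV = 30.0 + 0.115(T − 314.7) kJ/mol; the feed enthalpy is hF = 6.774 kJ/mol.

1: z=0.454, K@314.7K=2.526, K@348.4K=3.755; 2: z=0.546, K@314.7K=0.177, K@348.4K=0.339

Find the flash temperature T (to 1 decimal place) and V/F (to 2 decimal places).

T = 316.7 K, V/F = 0.21

Adiabatic flash: solve Rachford–Rice at each trial T, then check hF = ψ·hV(T) + (1−ψ)·hL(T).
  T = 314.7 K: K = (2.526, 0.177), RR gives ψ = 0.194, H_out = 5.815 kJ/mol
  T = 348.4 K: K = (3.755, 0.339), RR gives ψ = 0.489, H_out = 20.017 kJ/mol
  T = 331.5 K: K = (3.109, 0.249), RR gives ψ = 0.345, H_out = 13.242 kJ/mol
  T = 323.1 K: K = (2.810, 0.211), RR gives ψ = 0.274, H_out = 9.699 kJ/mol
  T = 318.9 K: K = (2.666, 0.193), RR gives ψ = 0.235, H_out = 7.813 kJ/mol
  T = 316.8 K: K = (2.596, 0.185), RR gives ψ = 0.215, H_out = 6.830 kJ/mol
Linear interpolation between T = 314.7 (H_out = 5.815) and T = 316.8 (H_out = 6.830) on hF = 6.774 gives T ≈ 316.7 K, at which ψ = 0.21.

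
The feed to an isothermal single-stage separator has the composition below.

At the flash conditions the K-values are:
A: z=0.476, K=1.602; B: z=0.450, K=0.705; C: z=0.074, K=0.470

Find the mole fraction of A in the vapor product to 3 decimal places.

Rachford–Rice: g(ψ) = Σ zᵢ(Kᵢ−1)/(1+ψ(Kᵢ−1)) = 0.
Feasibility: ΣzᵢKᵢ = 1.115, Σzᵢ/Kᵢ = 1.093 — both > 1, two phases present.
Newton iteration, ψ⁰ = 0.5:
  ψ = 0.500: g = 0.0112, g' = -0.194 → ψ = 0.558
  ψ = 0.558: g = -0.0000, g' = -0.195 → ψ = 0.557
Converged at ψ = 0.557.
Compositions from xᵢ = zᵢ/(1+ψ(Kᵢ−1)), yᵢ = Kᵢxᵢ:
  A: x = 0.356, y = 0.571
  B: x = 0.539, y = 0.380
  C: x = 0.105, y = 0.049

y_A = 0.571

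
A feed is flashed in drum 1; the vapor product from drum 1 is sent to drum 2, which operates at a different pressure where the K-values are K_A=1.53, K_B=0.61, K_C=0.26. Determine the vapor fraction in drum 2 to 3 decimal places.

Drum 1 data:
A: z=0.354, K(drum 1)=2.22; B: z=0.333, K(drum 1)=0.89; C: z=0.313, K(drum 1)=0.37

Drum 1:
Let ψ₁ = V/F and solve Σ zᵢ(Kᵢ−1)/(1+ψ₁(Kᵢ−1)) = 0.
Check two-phase: ΣzᵢKᵢ = 1.198 > 1 and Σzᵢ/Kᵢ = 1.380 > 1, so g(0) = 0.198 > 0 and g(1) = -0.380 < 0.
Iterate (Newton) starting at ψ₁ = 0.5:
  ψ₁ = 0.500: g = -0.0584, g' = -0.473 → ψ₁ = 0.376
  ψ₁ = 0.376: g = -0.0008, g' = -0.465 → ψ₁ = 0.375
Converged at ψ₁ = 0.375.
Drum-1 compositions:
  A: x = 0.243, y = 0.539
  B: x = 0.347, y = 0.309
  C: x = 0.410, y = 0.152
Drum-2 feed = drum-1 vapor: z₂ = (0.5393, 0.3091, 0.1516).
Drum 2:
Rachford–Rice: g(ψ₂) = Σ zᵢ(Kᵢ−1)/(1+ψ₂(Kᵢ−1)) = 0.
Check two-phase: ΣzᵢKᵢ = 1.053 > 1 and Σzᵢ/Kᵢ = 1.442 > 1, so g(0) = 0.053 > 0 and g(1) = -0.442 < 0.
Newton iteration, ψ₂⁰ = 0.5:
  ψ₂ = 0.500: g = -0.1019, g' = -0.376 → ψ₂ = 0.229
  ψ₂ = 0.229: g = -0.0127, g' = -0.298 → ψ₂ = 0.187
  ψ₂ = 0.187: g = -0.0001, g' = -0.292 → ψ₂ = 0.186
Converged at ψ₂ = 0.186.
  A: x = 0.491, y = 0.751
  B: x = 0.333, y = 0.203
  C: x = 0.176, y = 0.046

V/F (drum 2) = 0.186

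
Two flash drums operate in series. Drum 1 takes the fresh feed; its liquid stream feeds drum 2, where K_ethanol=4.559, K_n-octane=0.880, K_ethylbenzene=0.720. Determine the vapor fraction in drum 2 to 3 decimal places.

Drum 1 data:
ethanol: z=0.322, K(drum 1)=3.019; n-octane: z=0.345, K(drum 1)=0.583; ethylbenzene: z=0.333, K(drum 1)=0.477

V/F (drum 2) = 0.691

Drum 1:
Let ψ₁ = V/F and solve Σ zᵢ(Kᵢ−1)/(1+ψ₁(Kᵢ−1)) = 0.
Feasibility: ΣzᵢKᵢ = 1.332, Σzᵢ/Kᵢ = 1.397 — both > 1, two phases present.
Newton iteration, ψ₁⁰ = 0.46:
  ψ₁ = 0.460: g = -0.0703, g' = -0.603 → ψ₁ = 0.343
  ψ₁ = 0.343: g = 0.0037, g' = -0.675 → ψ₁ = 0.349
Converged at ψ₁ = 0.349.
Drum-1 compositions:
  ethanol: x = 0.189, y = 0.570
  n-octane: x = 0.404, y = 0.235
  ethylbenzene: x = 0.407, y = 0.194
Drum-2 feed = drum-1 liquid: z₂ = (0.1889, 0.4038, 0.4073).
Drum 2:
Rachford–Rice: g(ψ₂) = Σ zᵢ(Kᵢ−1)/(1+ψ₂(Kᵢ−1)) = 0.
Check two-phase: ΣzᵢKᵢ = 1.510 > 1 and Σzᵢ/Kᵢ = 1.066 > 1, so g(0) = 0.510 > 0 and g(1) = -0.066 < 0.
Newton iteration, ψ₂⁰ = 0.5:
  ψ₂ = 0.500: g = 0.0577, g' = -0.359 → ψ₂ = 0.661
  ψ₂ = 0.661: g = 0.0081, g' = -0.268 → ψ₂ = 0.691
Converged at ψ₂ = 0.691.
  ethanol: x = 0.055, y = 0.249
  n-octane: x = 0.440, y = 0.387
  ethylbenzene: x = 0.505, y = 0.364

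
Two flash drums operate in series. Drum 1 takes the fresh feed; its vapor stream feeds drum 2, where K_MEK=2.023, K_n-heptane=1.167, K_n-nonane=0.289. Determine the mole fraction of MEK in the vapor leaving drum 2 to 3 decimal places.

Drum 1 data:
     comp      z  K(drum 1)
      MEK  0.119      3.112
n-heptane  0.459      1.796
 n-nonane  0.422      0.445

Drum 1:
Iterate (Newton) starting at ψ₁ = 0.5:
  ψ₁ = 0.500: g = 0.0594, g' = -0.523 → ψ₁ = 0.614
  ψ₁ = 0.614: g = -0.0002, g' = -0.531 → ψ₁ = 0.613
Converged at ψ₁ = 0.613.
Drum-1 compositions:
  MEK: x = 0.052, y = 0.161
  n-heptane: x = 0.308, y = 0.554
  n-nonane: x = 0.640, y = 0.285
Drum-2 feed = drum-1 vapor: z₂ = (0.1614, 0.5540, 0.2847).
Drum 2:
Let ψ₂ = V/F and solve Σ zᵢ(Kᵢ−1)/(1+ψ₂(Kᵢ−1)) = 0.
g(0) = ΣzᵢKᵢ − 1 = 0.055 and g(1) = 1 − Σzᵢ/Kᵢ = -0.539, so a root lies in (0, 1).
Newton–Raphson from ψ₂ = 0.5:
  ψ₂ = 0.500: g = -0.1194, g' = -0.434 → ψ₂ = 0.224
  ψ₂ = 0.224: g = -0.0174, g' = -0.330 → ψ₂ = 0.172
  ψ₂ = 0.172: g = -0.0002, g' = -0.323 → ψ₂ = 0.171
Converged at ψ₂ = 0.171.
  MEK: x = 0.137, y = 0.278
  n-heptane: x = 0.539, y = 0.629
  n-nonane: x = 0.324, y = 0.094

y_MEK (drum 2) = 0.278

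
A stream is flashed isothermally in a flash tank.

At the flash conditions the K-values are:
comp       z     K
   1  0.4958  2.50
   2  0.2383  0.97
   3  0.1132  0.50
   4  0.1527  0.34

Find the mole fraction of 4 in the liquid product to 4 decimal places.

Newton iteration, ψ⁰ = 0.5:
  ψ = 0.5000: g = 0.19183, g' = -0.5630 → ψ = 0.8407
  ψ = 0.8407: g = -0.00249, g' = -0.6384 → ψ = 0.8368
Converged at ψ = 0.8368.
Compositions from xᵢ = zᵢ/(1+ψ(Kᵢ−1)), yᵢ = Kᵢxᵢ:
  1: x = 0.2198, y = 0.5496
  2: x = 0.2444, y = 0.2371
  3: x = 0.1946, y = 0.0973
  4: x = 0.3411, y = 0.1160

x_4 = 0.3411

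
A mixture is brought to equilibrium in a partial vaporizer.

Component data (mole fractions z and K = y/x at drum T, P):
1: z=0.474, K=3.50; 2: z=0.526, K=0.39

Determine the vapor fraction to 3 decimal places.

Material balance + equilibrium reduce to Σ zᵢ(Kᵢ−1)/(1+ψ(Kᵢ−1)) = 0.
g(0) = ΣzᵢKᵢ − 1 = 0.864 and g(1) = 1 − Σzᵢ/Kᵢ = -0.484, so a root lies in (0, 1).
Newton iteration, ψ⁰ = 0.5:
  ψ = 0.500: g = 0.0650, g' = -0.990 → ψ = 0.566
  ψ = 0.566: g = 0.0010, g' = -0.965 → ψ = 0.567
Converged at ψ = 0.567.

ψ = 0.567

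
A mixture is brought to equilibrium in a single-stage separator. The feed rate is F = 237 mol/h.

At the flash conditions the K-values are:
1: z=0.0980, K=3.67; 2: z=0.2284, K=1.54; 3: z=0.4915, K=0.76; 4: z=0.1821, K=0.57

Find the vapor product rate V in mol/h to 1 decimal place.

Material balance + equilibrium reduce to Σ zᵢ(Kᵢ−1)/(1+β(Kᵢ−1)) = 0.
Check two-phase: ΣzᵢKᵢ = 1.1887 > 1 and Σzᵢ/Kᵢ = 1.1412 > 1, so g(0) = 0.1887 > 0 and g(1) = -0.1412 < 0.
Newton–Raphson from β = 0.5:
  β = 0.5000: g = -0.02462, g' = -0.2606 → β = 0.4055
  β = 0.4055: g = 0.00129, g' = -0.2900 → β = 0.4100
Converged at β = 0.4100.
Then V = β·F = 0.4100·237 = 97.2 mol/h and L = F − V = 139.8 mol/h.

V = 97.2 mol/h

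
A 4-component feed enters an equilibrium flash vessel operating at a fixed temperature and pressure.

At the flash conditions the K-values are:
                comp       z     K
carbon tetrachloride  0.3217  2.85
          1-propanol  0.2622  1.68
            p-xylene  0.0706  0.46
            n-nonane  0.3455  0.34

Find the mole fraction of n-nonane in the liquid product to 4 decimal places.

Material balance + equilibrium reduce to Σ zᵢ(Kᵢ−1)/(1+β(Kᵢ−1)) = 0.
g(0) = ΣzᵢKᵢ − 1 = 0.5073 and g(1) = 1 − Σzᵢ/Kᵢ = -0.4386, so a root lies in (0, 1).
Newton iteration, β⁰ = 0.5:
  β = 0.5000: g = 0.04966, g' = -0.7385 → β = 0.5672
  β = 0.5672: g = -0.00037, g' = -0.7526 → β = 0.5667
Converged at β = 0.5667.
Compositions from xᵢ = zᵢ/(1+β(Kᵢ−1)), yᵢ = Kᵢxᵢ:
  carbon tetrachloride: x = 0.1570, y = 0.4476
  1-propanol: x = 0.1893, y = 0.3180
  p-xylene: x = 0.1017, y = 0.0468
  n-nonane: x = 0.5520, y = 0.1877

x_n-nonane = 0.5520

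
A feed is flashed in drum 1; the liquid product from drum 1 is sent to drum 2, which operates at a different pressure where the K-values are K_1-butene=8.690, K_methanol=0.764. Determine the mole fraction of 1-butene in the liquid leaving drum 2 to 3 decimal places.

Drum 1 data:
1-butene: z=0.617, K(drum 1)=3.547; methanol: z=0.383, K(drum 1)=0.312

Drum 1:
Material balance + equilibrium reduce to Σ zᵢ(Kᵢ−1)/(1+ψ₁(Kᵢ−1)) = 0.
Check two-phase: ΣzᵢKᵢ = 2.308 > 1 and Σzᵢ/Kᵢ = 1.402 > 1, so g(0) = 1.308 > 0 and g(1) = -0.402 < 0.
Newton–Raphson from ψ₁ = 0.3:
  ψ₁ = 0.300: g = 0.5588, g' = -1.574 → ψ₁ = 0.655
  ψ₁ = 0.655: g = 0.1093, g' = -1.163 → ψ₁ = 0.749
  ψ₁ = 0.749: g = -0.0032, g' = -1.245 → ψ₁ = 0.746
Converged at ψ₁ = 0.746.
Drum-1 compositions:
  1-butene: x = 0.213, y = 0.754
  methanol: x = 0.787, y = 0.246
Drum-2 feed = drum-1 liquid: z₂ = (0.2127, 0.7873).
Drum 2:
Let ψ₂ = V/F and solve Σ zᵢ(Kᵢ−1)/(1+ψ₂(Kᵢ−1)) = 0.
g(0) = ΣzᵢKᵢ − 1 = 1.450 and g(1) = 1 − Σzᵢ/Kᵢ = -0.055, so a root lies in (0, 1).
Iterate (Newton) starting at ψ₂ = 0.3:
  ψ₂ = 0.300: g = 0.2946, g' = -1.201 → ψ₂ = 0.545
  ψ₂ = 0.545: g = 0.1017, g' = -0.524 → ψ₂ = 0.739
  ψ₂ = 0.739: g = 0.0196, g' = -0.346 → ψ₂ = 0.796
  ψ₂ = 0.796: g = 0.0009, g' = -0.315 → ψ₂ = 0.799
Converged at ψ₂ = 0.799.
  1-butene: x = 0.030, y = 0.259
  methanol: x = 0.970, y = 0.741

x_1-butene (drum 2) = 0.030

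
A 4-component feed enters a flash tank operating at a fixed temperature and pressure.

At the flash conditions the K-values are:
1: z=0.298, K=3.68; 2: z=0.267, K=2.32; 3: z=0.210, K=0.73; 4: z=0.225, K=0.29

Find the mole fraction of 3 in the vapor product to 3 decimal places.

Let ψ = V/F and solve Σ zᵢ(Kᵢ−1)/(1+ψ(Kᵢ−1)) = 0.
g(0) = ΣzᵢKᵢ − 1 = 0.935 and g(1) = 1 − Σzᵢ/Kᵢ = -0.260, so a root lies in (0, 1).
Newton iteration, ψ⁰ = 0.51:
  ψ = 0.510: g = 0.2319, g' = -0.848 → ψ = 0.784
  ψ = 0.784: g = -0.0011, g' = -0.936 → ψ = 0.782
Converged at ψ = 0.782.
Compositions from xᵢ = zᵢ/(1+ψ(Kᵢ−1)), yᵢ = Kᵢxᵢ:
  1: x = 0.096, y = 0.354
  2: x = 0.131, y = 0.305
  3: x = 0.266, y = 0.194
  4: x = 0.506, y = 0.147

y_3 = 0.194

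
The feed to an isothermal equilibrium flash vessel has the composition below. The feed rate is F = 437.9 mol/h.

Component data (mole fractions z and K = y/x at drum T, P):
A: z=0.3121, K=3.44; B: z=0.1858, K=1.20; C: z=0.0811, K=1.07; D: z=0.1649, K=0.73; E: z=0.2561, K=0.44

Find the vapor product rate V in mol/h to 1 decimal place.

Iterate (Newton) starting at ψ = 0.35:
  ψ = 0.3500: g = 0.22347, g' = -0.6863 → ψ = 0.6756
  ψ = 0.6756: g = 0.04054, g' = -0.4968 → ψ = 0.7572
  ψ = 0.7572: g = 0.00013, g' = -0.4962 → ψ = 0.7575
Converged at ψ = 0.7575.
Then V = ψ·F = 0.7575·437.9 = 331.7 mol/h and L = F − V = 106.2 mol/h.

V = 331.7 mol/h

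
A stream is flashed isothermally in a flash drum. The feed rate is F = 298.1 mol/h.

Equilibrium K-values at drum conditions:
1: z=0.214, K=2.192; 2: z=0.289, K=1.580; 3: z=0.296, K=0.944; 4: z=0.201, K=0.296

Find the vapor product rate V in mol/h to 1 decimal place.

Rachford–Rice: g(V/F) = Σ zᵢ(Kᵢ−1)/(1+V/F(Kᵢ−1)) = 0.
Check two-phase: ΣzᵢKᵢ = 1.265 > 1 and Σzᵢ/Kᵢ = 1.273 > 1, so g(0) = 0.265 > 0 and g(1) = -0.273 < 0.
Iterate (Newton) starting at V/F = 0.35:
  V/F = 0.350: g = 0.1147, g' = -0.395 → V/F = 0.640
  V/F = 0.640: g = -0.0079, g' = -0.481 → V/F = 0.624
Converged at V/F = 0.624.
Then V = V/F·F = 0.6236·298.1 = 185.9 mol/h and L = F − V = 112.2 mol/h.

V = 185.9 mol/h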